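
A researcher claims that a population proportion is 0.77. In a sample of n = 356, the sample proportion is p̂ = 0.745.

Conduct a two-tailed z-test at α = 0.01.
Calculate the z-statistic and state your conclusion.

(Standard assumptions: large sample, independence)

Answer: z = -1.1209, fail to reject H₀

Derivation:
H₀: p = 0.77, H₁: p ≠ 0.77
Standard error: SE = √(p₀(1-p₀)/n) = √(0.77×0.23/356) = 0.022304
z-statistic: z = (p̂ - p₀)/SE = (0.745 - 0.77)/0.022304 = -1.1209
Critical value: z_0.005 = ±2.576
p-value = 0.2623
Decision: fail to reject H₀ at α = 0.01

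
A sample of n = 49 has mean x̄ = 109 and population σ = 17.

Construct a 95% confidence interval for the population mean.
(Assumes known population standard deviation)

Answer: (104.2399, 113.7601)

Derivation:
Confidence level: 95%, α = 0.05
z_0.025 = 1.960
SE = σ/√n = 17/√49 = 2.4286
Margin of error = 1.960 × 2.4286 = 4.7601
CI: x̄ ± margin = 109 ± 4.7601
CI: (104.2399, 113.7601)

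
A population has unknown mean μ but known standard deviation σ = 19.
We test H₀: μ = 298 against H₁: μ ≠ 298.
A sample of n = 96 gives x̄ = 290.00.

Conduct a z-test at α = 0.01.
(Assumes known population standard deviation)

Answer: z = -4.1254, reject H₀

Derivation:
Standard error: SE = σ/√n = 19/√96 = 1.9392
z-statistic: z = (x̄ - μ₀)/SE = (290.00 - 298)/1.9392 = -4.1254
Critical value: ±2.576
p-value < 0.0001
Decision: reject H₀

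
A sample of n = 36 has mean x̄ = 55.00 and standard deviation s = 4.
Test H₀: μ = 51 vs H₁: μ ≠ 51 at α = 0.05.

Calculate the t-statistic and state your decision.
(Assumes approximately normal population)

df = n - 1 = 35
SE = s/√n = 4/√36 = 0.6667
t = (x̄ - μ₀)/SE = (55.00 - 51)/0.6667 = 5.9997
Critical value: t_{0.025,35} = ±2.030
p-value < 0.0001
Decision: reject H₀

Answer: t = 5.9997, reject H₀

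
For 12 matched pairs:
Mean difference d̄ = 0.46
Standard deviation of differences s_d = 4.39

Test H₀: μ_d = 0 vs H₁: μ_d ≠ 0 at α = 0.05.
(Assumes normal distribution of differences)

df = n - 1 = 11
SE = s_d/√n = 4.39/√12 = 1.2673
t = d̄/SE = 0.46/1.2673 = 0.3630
Critical value: t_{0.025,11} = ±2.201
p-value ≈ 0.7235
Decision: fail to reject H₀

Answer: t = 0.3630, fail to reject H₀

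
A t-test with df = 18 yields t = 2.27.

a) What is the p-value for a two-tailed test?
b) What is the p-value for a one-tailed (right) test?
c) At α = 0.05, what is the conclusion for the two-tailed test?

Answer: a) 0.0357, b) 0.0179, c) reject H₀

Derivation:
Using t-distribution with df = 18:
a) Two-tailed: p = 2×P(T > 2.27) = 0.0357
b) One-tailed: p = P(T > 2.27) = 0.0179
c) 0.0357 < 0.05, reject H₀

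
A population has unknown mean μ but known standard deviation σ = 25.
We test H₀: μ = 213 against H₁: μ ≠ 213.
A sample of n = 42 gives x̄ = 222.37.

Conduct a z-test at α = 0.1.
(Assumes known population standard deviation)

Standard error: SE = σ/√n = 25/√42 = 3.8576
z-statistic: z = (x̄ - μ₀)/SE = (222.37 - 213)/3.8576 = 2.4290
Critical value: ±1.645
p-value = 0.0151
Decision: reject H₀

Answer: z = 2.4290, reject H₀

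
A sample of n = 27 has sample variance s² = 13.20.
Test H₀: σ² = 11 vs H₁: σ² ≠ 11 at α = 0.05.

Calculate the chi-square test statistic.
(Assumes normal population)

df = n - 1 = 26
χ² = (n-1)s²/σ₀² = 26×13.20/11 = 31.2000
Critical values: χ²_{0.975,26} = 13.844, χ²_{0.025,26} = 41.923
Rejection region: χ² < 13.844 or χ² > 41.923
Decision: fail to reject H₀

Answer: χ² = 31.2000, fail to reject H₀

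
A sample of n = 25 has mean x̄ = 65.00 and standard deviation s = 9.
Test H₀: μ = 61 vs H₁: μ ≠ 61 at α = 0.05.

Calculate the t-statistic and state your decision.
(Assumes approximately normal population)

df = n - 1 = 24
SE = s/√n = 9/√25 = 1.8000
t = (x̄ - μ₀)/SE = (65.00 - 61)/1.8000 = 2.2222
Critical value: t_{0.025,24} = ±2.064
p-value ≈ 0.0359
Decision: reject H₀

Answer: t = 2.2222, reject H₀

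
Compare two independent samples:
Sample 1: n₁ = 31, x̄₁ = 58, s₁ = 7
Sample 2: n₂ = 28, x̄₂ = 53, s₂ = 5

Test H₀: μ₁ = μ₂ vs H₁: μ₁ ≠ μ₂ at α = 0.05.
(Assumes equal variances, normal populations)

Answer: t = 3.1262, reject H₀

Derivation:
Pooled variance: s²_p = [30×7² + 27×5²]/(57) = 37.6316
s_p = 6.1345
SE = s_p×√(1/n₁ + 1/n₂) = 6.1345×√(1/31 + 1/28) = 1.5994
t = (x̄₁ - x̄₂)/SE = (58 - 53)/1.5994 = 3.1262
df = 57, t-critical = ±2.002
Decision: reject H₀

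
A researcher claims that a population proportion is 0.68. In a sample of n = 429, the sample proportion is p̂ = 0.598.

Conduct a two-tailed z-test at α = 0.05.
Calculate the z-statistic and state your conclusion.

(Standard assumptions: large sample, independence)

Answer: z = -3.6409, reject H₀

Derivation:
H₀: p = 0.68, H₁: p ≠ 0.68
Standard error: SE = √(p₀(1-p₀)/n) = √(0.68×0.32/429) = 0.022522
z-statistic: z = (p̂ - p₀)/SE = (0.598 - 0.68)/0.022522 = -3.6409
Critical value: z_0.025 = ±1.960
p-value = 0.0003
Decision: reject H₀ at α = 0.05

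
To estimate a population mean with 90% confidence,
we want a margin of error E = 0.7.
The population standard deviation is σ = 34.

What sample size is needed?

z_0.05 = 1.645
n = (z×σ/E)² = (1.645×34/0.7)²
n = 6384.0100
Round up: n = 6385

Answer: n = 6385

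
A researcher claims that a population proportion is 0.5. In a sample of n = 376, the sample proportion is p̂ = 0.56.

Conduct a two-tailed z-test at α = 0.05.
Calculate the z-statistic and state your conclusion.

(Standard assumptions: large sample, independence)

H₀: p = 0.5, H₁: p ≠ 0.5
Standard error: SE = √(p₀(1-p₀)/n) = √(0.5×0.5/376) = 0.025786
z-statistic: z = (p̂ - p₀)/SE = (0.56 - 0.5)/0.025786 = 2.3268
Critical value: z_0.025 = ±1.960
p-value = 0.0200
Decision: reject H₀ at α = 0.05

Answer: z = 2.3268, reject H₀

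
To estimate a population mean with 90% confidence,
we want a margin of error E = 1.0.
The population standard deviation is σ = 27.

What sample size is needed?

Answer: n = 1973

Derivation:
z_0.05 = 1.645
n = (z×σ/E)² = (1.645×27/1.0)²
n = 1972.6922
Round up: n = 1973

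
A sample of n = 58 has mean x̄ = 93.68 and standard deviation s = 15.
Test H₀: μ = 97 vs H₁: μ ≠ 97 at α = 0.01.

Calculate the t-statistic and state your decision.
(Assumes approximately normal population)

Answer: t = -1.6856, fail to reject H₀

Derivation:
df = n - 1 = 57
SE = s/√n = 15/√58 = 1.9696
t = (x̄ - μ₀)/SE = (93.68 - 97)/1.9696 = -1.6856
Critical value: t_{0.005,57} = ±2.665
p-value ≈ 0.0973
Decision: fail to reject H₀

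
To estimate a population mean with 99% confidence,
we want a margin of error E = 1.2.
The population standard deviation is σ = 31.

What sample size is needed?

z_0.005 = 2.576
n = (z×σ/E)² = (2.576×31/1.2)²
n = 4428.4588
Round up: n = 4429

Answer: n = 4429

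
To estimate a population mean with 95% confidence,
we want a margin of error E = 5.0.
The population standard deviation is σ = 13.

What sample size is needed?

Answer: n = 26

Derivation:
z_0.025 = 1.960
n = (z×σ/E)² = (1.960×13/5.0)²
n = 25.9692
Round up: n = 26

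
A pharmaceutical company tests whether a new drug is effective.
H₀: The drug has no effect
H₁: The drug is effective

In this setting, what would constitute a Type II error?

Answer: Failing to detect the drug's effect when it actually works

Derivation:
A Type I error (probability α) occurs when we reject a true H₀.
A Type II error (probability β) occurs when we fail to reject a false H₀.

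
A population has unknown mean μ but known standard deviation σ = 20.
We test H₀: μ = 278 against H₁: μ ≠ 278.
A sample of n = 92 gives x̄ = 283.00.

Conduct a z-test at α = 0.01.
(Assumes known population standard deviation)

Answer: z = 2.3980, fail to reject H₀

Derivation:
Standard error: SE = σ/√n = 20/√92 = 2.0851
z-statistic: z = (x̄ - μ₀)/SE = (283.00 - 278)/2.0851 = 2.3980
Critical value: ±2.576
p-value = 0.0165
Decision: fail to reject H₀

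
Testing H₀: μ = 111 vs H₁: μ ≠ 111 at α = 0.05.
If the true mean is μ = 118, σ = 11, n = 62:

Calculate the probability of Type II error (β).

Answer: β ≈ 0.0011

Derivation:
SE = σ/√n = 11/√62 = 1.3970
Critical values: μ₀ ± z_0.025×SE = 111 ± 1.960×1.3970
Acceptance region: (108.2619, 113.7381)
Under H₁ (μ = 118): z_high = (113.7381 - 118)/1.3970 = -3.0508, z_low = (108.2619 - 118)/1.3970 = -6.9707
β = P(not reject | H₁) = Φ(-3.0508) - Φ(-6.9707) ≈ 0.0011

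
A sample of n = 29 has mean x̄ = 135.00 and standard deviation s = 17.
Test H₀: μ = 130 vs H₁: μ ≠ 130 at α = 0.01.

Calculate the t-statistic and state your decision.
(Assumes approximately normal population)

df = n - 1 = 28
SE = s/√n = 17/√29 = 3.1568
t = (x̄ - μ₀)/SE = (135.00 - 130)/3.1568 = 1.5839
Critical value: t_{0.005,28} = ±2.763
p-value ≈ 0.1244
Decision: fail to reject H₀

Answer: t = 1.5839, fail to reject H₀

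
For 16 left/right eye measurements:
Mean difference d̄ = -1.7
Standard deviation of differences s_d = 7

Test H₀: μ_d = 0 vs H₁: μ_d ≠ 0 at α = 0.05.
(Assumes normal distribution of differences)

Answer: t = -0.9714, fail to reject H₀

Derivation:
df = n - 1 = 15
SE = s_d/√n = 7/√16 = 1.7500
t = d̄/SE = -1.7/1.7500 = -0.9714
Critical value: t_{0.025,15} = ±2.131
p-value ≈ 0.3468
Decision: fail to reject H₀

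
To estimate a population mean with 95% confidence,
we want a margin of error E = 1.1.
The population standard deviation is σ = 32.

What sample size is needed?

Answer: n = 3252

Derivation:
z_0.025 = 1.960
n = (z×σ/E)² = (1.960×32/1.1)²
n = 3251.0731
Round up: n = 3252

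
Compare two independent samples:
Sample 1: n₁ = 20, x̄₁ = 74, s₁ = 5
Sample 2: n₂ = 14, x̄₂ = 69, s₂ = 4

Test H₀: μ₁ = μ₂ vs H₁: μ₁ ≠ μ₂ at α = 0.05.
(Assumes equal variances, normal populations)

Answer: t = 3.1058, reject H₀

Derivation:
Pooled variance: s²_p = [19×5² + 13×4²]/(32) = 21.3438
s_p = 4.6199
SE = s_p×√(1/n₁ + 1/n₂) = 4.6199×√(1/20 + 1/14) = 1.6099
t = (x̄₁ - x̄₂)/SE = (74 - 69)/1.6099 = 3.1058
df = 32, t-critical = ±2.037
Decision: reject H₀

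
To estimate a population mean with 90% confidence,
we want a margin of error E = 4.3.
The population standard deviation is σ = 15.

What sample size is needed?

z_0.05 = 1.645
n = (z×σ/E)² = (1.645×15/4.3)²
n = 32.9289
Round up: n = 33

Answer: n = 33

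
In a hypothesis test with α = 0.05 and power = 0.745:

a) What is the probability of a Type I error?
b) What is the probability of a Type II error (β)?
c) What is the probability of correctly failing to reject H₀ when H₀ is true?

Answer: a) 0.05, b) 0.255, c) 0.95

Derivation:
a) Type I error probability = α = 0.05
b) Power = P(reject H₀ | H₁ true) = 1 - β = 0.745, so Type II error probability = β = 1 - Power = 0.255
c) P(fail to reject H₀ | H₀ true) = 1 - α = 0.95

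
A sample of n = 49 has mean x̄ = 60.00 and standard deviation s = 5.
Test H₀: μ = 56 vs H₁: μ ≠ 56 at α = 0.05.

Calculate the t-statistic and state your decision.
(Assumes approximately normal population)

df = n - 1 = 48
SE = s/√n = 5/√49 = 0.7143
t = (x̄ - μ₀)/SE = (60.00 - 56)/0.7143 = 5.5999
Critical value: t_{0.025,48} = ±2.011
p-value < 0.0001
Decision: reject H₀

Answer: t = 5.5999, reject H₀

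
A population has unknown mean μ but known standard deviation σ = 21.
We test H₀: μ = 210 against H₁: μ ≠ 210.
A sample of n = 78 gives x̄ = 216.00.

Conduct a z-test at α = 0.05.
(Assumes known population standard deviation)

Answer: z = 2.5233, reject H₀

Derivation:
Standard error: SE = σ/√n = 21/√78 = 2.3778
z-statistic: z = (x̄ - μ₀)/SE = (216.00 - 210)/2.3778 = 2.5233
Critical value: ±1.960
p-value = 0.0116
Decision: reject H₀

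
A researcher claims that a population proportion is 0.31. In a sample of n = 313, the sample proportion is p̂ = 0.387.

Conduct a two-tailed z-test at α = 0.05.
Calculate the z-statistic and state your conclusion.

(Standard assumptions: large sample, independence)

H₀: p = 0.31, H₁: p ≠ 0.31
Standard error: SE = √(p₀(1-p₀)/n) = √(0.31×0.69/313) = 0.026142
z-statistic: z = (p̂ - p₀)/SE = (0.387 - 0.31)/0.026142 = 2.9455
Critical value: z_0.025 = ±1.960
p-value = 0.0032
Decision: reject H₀ at α = 0.05

Answer: z = 2.9455, reject H₀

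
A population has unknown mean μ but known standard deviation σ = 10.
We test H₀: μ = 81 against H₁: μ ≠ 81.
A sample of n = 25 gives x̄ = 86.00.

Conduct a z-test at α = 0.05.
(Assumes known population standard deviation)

Standard error: SE = σ/√n = 10/√25 = 2.0000
z-statistic: z = (x̄ - μ₀)/SE = (86.00 - 81)/2.0000 = 2.5000
Critical value: ±1.960
p-value = 0.0124
Decision: reject H₀

Answer: z = 2.5000, reject H₀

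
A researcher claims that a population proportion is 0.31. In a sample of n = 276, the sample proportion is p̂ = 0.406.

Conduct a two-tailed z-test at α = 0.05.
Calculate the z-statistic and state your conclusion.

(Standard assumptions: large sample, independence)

Answer: z = 3.4484, reject H₀

Derivation:
H₀: p = 0.31, H₁: p ≠ 0.31
Standard error: SE = √(p₀(1-p₀)/n) = √(0.31×0.69/276) = 0.027839
z-statistic: z = (p̂ - p₀)/SE = (0.406 - 0.31)/0.027839 = 3.4484
Critical value: z_0.025 = ±1.960
p-value = 0.0006
Decision: reject H₀ at α = 0.05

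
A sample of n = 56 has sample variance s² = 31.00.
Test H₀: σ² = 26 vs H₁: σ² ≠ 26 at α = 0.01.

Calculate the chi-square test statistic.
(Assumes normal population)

df = n - 1 = 55
χ² = (n-1)s²/σ₀² = 55×31.00/26 = 65.5769
Critical values: χ²_{0.995,55} = 31.735, χ²_{0.005,55} = 85.749
Rejection region: χ² < 31.735 or χ² > 85.749
Decision: fail to reject H₀

Answer: χ² = 65.5769, fail to reject H₀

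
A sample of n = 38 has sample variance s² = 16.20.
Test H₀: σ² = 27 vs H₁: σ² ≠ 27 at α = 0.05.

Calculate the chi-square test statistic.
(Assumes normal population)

Answer: χ² = 22.2000, fail to reject H₀

Derivation:
df = n - 1 = 37
χ² = (n-1)s²/σ₀² = 37×16.20/27 = 22.2000
Critical values: χ²_{0.975,37} = 22.106, χ²_{0.025,37} = 55.668
Rejection region: χ² < 22.106 or χ² > 55.668
Decision: fail to reject H₀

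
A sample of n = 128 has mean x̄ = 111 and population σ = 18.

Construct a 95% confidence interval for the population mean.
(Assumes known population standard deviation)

Answer: (107.8816, 114.1184)

Derivation:
Confidence level: 95%, α = 0.05
z_0.025 = 1.960
SE = σ/√n = 18/√128 = 1.5910
Margin of error = 1.960 × 1.5910 = 3.1184
CI: x̄ ± margin = 111 ± 3.1184
CI: (107.8816, 114.1184)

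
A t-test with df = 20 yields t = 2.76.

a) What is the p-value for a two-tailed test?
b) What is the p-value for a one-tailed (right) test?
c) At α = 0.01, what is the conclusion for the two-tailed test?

Answer: a) 0.0121, b) 0.0060, c) fail to reject H₀

Derivation:
Using t-distribution with df = 20:
a) Two-tailed: p = 2×P(T > 2.76) = 0.0121
b) One-tailed: p = P(T > 2.76) = 0.0060
c) 0.0121 ≥ 0.01, fail to reject H₀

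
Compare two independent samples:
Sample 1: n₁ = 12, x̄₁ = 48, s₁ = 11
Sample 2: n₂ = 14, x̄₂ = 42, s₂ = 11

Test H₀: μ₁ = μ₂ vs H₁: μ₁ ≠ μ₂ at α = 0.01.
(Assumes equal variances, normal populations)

Pooled variance: s²_p = [11×11² + 13×11²]/(24) = 121.0000
s_p = 11.0000
SE = s_p×√(1/n₁ + 1/n₂) = 11.0000×√(1/12 + 1/14) = 4.3274
t = (x̄₁ - x̄₂)/SE = (48 - 42)/4.3274 = 1.3865
df = 24, t-critical = ±2.797
Decision: fail to reject H₀

Answer: t = 1.3865, fail to reject H₀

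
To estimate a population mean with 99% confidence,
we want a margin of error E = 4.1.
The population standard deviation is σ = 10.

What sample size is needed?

z_0.005 = 2.576
n = (z×σ/E)² = (2.576×10/4.1)²
n = 39.4752
Round up: n = 40

Answer: n = 40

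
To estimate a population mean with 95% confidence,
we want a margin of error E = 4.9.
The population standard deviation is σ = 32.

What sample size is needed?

z_0.025 = 1.960
n = (z×σ/E)² = (1.960×32/4.9)²
n = 163.8400
Round up: n = 164

Answer: n = 164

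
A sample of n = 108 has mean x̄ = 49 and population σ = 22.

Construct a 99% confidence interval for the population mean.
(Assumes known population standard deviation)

Confidence level: 99%, α = 0.01
z_0.005 = 2.576
SE = σ/√n = 22/√108 = 2.1170
Margin of error = 2.576 × 2.1170 = 5.4534
CI: x̄ ± margin = 49 ± 5.4534
CI: (43.5466, 54.4534)

Answer: (43.5466, 54.4534)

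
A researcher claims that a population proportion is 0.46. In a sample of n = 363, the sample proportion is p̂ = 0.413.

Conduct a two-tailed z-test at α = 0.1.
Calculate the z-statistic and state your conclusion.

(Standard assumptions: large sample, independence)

H₀: p = 0.46, H₁: p ≠ 0.46
Standard error: SE = √(p₀(1-p₀)/n) = √(0.46×0.54/363) = 0.026159
z-statistic: z = (p̂ - p₀)/SE = (0.413 - 0.46)/0.026159 = -1.7967
Critical value: z_0.05 = ±1.645
p-value = 0.0724
Decision: reject H₀ at α = 0.1

Answer: z = -1.7967, reject H₀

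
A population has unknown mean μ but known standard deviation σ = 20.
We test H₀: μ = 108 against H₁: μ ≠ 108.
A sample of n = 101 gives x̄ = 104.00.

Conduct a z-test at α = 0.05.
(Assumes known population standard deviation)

Standard error: SE = σ/√n = 20/√101 = 1.9901
z-statistic: z = (x̄ - μ₀)/SE = (104.00 - 108)/1.9901 = -2.0099
Critical value: ±1.960
p-value = 0.0444
Decision: reject H₀

Answer: z = -2.0099, reject H₀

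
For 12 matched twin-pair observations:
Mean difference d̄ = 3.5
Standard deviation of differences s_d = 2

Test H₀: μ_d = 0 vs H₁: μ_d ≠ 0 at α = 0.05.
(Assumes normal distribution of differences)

df = n - 1 = 11
SE = s_d/√n = 2/√12 = 0.5774
t = d̄/SE = 3.5/0.5774 = 6.0617
Critical value: t_{0.025,11} = ±2.201
p-value ≈ 0.0001
Decision: reject H₀

Answer: t = 6.0617, reject H₀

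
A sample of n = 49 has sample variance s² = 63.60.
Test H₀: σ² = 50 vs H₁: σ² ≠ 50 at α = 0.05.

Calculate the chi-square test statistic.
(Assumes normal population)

Answer: χ² = 61.0560, fail to reject H₀

Derivation:
df = n - 1 = 48
χ² = (n-1)s²/σ₀² = 48×63.60/50 = 61.0560
Critical values: χ²_{0.975,48} = 30.755, χ²_{0.025,48} = 69.023
Rejection region: χ² < 30.755 or χ² > 69.023
Decision: fail to reject H₀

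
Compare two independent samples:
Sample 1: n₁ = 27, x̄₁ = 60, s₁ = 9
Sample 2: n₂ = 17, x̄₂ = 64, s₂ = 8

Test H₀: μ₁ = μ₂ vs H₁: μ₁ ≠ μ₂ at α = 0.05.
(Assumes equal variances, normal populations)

Pooled variance: s²_p = [26×9² + 16×8²]/(42) = 74.5238
s_p = 8.6327
SE = s_p×√(1/n₁ + 1/n₂) = 8.6327×√(1/27 + 1/17) = 2.6728
t = (x̄₁ - x̄₂)/SE = (60 - 64)/2.6728 = -1.4966
df = 42, t-critical = ±2.018
Decision: fail to reject H₀

Answer: t = -1.4966, fail to reject H₀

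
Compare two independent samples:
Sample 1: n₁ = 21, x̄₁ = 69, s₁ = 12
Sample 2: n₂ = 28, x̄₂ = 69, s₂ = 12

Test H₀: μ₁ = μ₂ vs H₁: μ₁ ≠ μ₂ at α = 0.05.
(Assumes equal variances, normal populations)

Pooled variance: s²_p = [20×12² + 27×12²]/(47) = 144.0000
s_p = 12.0000
SE = s_p×√(1/n₁ + 1/n₂) = 12.0000×√(1/21 + 1/28) = 3.4641
t = (x̄₁ - x̄₂)/SE = (69 - 69)/3.4641 = 0.0000
df = 47, t-critical = ±2.012
Decision: fail to reject H₀

Answer: t = 0.0000, fail to reject H₀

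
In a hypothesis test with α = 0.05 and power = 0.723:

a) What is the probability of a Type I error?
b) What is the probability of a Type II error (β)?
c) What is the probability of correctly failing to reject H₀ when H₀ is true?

a) Type I error probability = α = 0.05
b) Power = P(reject H₀ | H₁ true) = 1 - β = 0.723, so Type II error probability = β = 1 - Power = 0.277
c) P(fail to reject H₀ | H₀ true) = 1 - α = 0.95

Answer: a) 0.05, b) 0.277, c) 0.95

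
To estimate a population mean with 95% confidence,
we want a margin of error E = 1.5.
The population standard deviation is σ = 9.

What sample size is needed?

Answer: n = 139

Derivation:
z_0.025 = 1.960
n = (z×σ/E)² = (1.960×9/1.5)²
n = 138.2976
Round up: n = 139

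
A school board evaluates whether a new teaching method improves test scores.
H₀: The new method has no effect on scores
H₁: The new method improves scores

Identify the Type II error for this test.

A Type I error (probability α) occurs when we reject a true H₀.
A Type II error (probability β) occurs when we fail to reject a false H₀.

Answer: Failing to adopt an effective teaching method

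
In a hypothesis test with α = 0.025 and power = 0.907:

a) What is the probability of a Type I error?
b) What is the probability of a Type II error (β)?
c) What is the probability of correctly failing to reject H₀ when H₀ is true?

Answer: a) 0.025, b) 0.093, c) 0.975

Derivation:
a) Type I error probability = α = 0.025
b) Power = P(reject H₀ | H₁ true) = 1 - β = 0.907, so Type II error probability = β = 1 - Power = 0.093
c) P(fail to reject H₀ | H₀ true) = 1 - α = 0.975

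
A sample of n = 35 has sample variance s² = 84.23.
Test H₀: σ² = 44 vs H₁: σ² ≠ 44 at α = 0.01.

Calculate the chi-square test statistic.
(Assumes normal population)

Answer: χ² = 65.0868, reject H₀

Derivation:
df = n - 1 = 34
χ² = (n-1)s²/σ₀² = 34×84.23/44 = 65.0868
Critical values: χ²_{0.995,34} = 16.501, χ²_{0.005,34} = 58.964
Rejection region: χ² < 16.501 or χ² > 58.964
Decision: reject H₀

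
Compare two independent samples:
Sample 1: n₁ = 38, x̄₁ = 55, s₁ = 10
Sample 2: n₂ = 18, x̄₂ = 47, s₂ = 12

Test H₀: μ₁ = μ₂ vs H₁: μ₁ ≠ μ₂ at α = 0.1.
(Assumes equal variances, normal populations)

Pooled variance: s²_p = [37×10² + 17×12²]/(54) = 113.8519
s_p = 10.6701
SE = s_p×√(1/n₁ + 1/n₂) = 10.6701×√(1/38 + 1/18) = 3.0531
t = (x̄₁ - x̄₂)/SE = (55 - 47)/3.0531 = 2.6203
df = 54, t-critical = ±1.674
Decision: reject H₀

Answer: t = 2.6203, reject H₀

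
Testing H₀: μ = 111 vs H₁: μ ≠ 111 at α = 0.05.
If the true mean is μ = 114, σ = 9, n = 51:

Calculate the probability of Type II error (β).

SE = σ/√n = 9/√51 = 1.2603
Critical values: μ₀ ± z_0.025×SE = 111 ± 1.960×1.2603
Acceptance region: (108.5298, 113.4702)
Under H₁ (μ = 114): z_high = (113.4702 - 114)/1.2603 = -0.4204, z_low = (108.5298 - 114)/1.2603 = -4.3404
β = P(not reject | H₁) = Φ(-0.4204) - Φ(-4.3404) ≈ 0.3371

Answer: β ≈ 0.3371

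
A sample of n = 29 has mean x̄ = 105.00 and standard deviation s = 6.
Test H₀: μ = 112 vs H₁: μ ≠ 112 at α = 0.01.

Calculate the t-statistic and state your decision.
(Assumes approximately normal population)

df = n - 1 = 28
SE = s/√n = 6/√29 = 1.1142
t = (x̄ - μ₀)/SE = (105.00 - 112)/1.1142 = -6.2825
Critical value: t_{0.005,28} = ±2.763
p-value < 0.0001
Decision: reject H₀

Answer: t = -6.2825, reject H₀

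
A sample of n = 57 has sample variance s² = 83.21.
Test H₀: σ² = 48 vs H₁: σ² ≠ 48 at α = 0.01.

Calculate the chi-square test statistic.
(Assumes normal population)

df = n - 1 = 56
χ² = (n-1)s²/σ₀² = 56×83.21/48 = 97.0783
Critical values: χ²_{0.995,56} = 32.490, χ²_{0.005,56} = 86.994
Rejection region: χ² < 32.490 or χ² > 86.994
Decision: reject H₀

Answer: χ² = 97.0783, reject H₀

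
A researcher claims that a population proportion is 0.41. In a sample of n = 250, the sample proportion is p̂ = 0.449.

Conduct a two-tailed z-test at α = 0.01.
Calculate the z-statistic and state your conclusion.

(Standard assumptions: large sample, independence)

Answer: z = 1.2538, fail to reject H₀

Derivation:
H₀: p = 0.41, H₁: p ≠ 0.41
Standard error: SE = √(p₀(1-p₀)/n) = √(0.41×0.59/250) = 0.031106
z-statistic: z = (p̂ - p₀)/SE = (0.449 - 0.41)/0.031106 = 1.2538
Critical value: z_0.005 = ±2.576
p-value = 0.2099
Decision: fail to reject H₀ at α = 0.01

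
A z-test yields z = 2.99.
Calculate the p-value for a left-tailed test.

Answer: p-value ≈ 0.9986

Derivation:
For z = 2.99:
p = P(Z < 2.99) = Φ(2.99) = 0.9986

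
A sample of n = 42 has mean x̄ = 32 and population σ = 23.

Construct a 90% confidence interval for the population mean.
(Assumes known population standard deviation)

Answer: (26.1619, 37.8381)

Derivation:
Confidence level: 90%, α = 0.1
z_0.05 = 1.645
SE = σ/√n = 23/√42 = 3.5490
Margin of error = 1.645 × 3.5490 = 5.8381
CI: x̄ ± margin = 32 ± 5.8381
CI: (26.1619, 37.8381)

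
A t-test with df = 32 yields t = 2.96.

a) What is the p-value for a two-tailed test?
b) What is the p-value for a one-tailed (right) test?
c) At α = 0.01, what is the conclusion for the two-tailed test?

Using t-distribution with df = 32:
a) Two-tailed: p = 2×P(T > 2.96) = 0.0058
b) One-tailed: p = P(T > 2.96) = 0.0029
c) 0.0058 < 0.01, reject H₀

Answer: a) 0.0058, b) 0.0029, c) reject H₀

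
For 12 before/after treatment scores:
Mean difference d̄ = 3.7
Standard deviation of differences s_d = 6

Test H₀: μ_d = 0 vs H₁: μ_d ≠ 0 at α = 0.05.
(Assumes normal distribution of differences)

Answer: t = 2.1361, fail to reject H₀

Derivation:
df = n - 1 = 11
SE = s_d/√n = 6/√12 = 1.7321
t = d̄/SE = 3.7/1.7321 = 2.1361
Critical value: t_{0.025,11} = ±2.201
p-value ≈ 0.0560
Decision: fail to reject H₀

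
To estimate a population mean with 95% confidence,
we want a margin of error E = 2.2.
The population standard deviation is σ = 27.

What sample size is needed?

Answer: n = 579

Derivation:
z_0.025 = 1.960
n = (z×σ/E)² = (1.960×27/2.2)²
n = 578.6212
Round up: n = 579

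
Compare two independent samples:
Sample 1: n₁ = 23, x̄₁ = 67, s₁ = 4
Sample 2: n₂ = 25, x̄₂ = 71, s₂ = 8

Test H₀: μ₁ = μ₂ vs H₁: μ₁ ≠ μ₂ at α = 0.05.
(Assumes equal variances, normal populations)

Pooled variance: s²_p = [22×4² + 24×8²]/(46) = 41.0435
s_p = 6.4065
SE = s_p×√(1/n₁ + 1/n₂) = 6.4065×√(1/23 + 1/25) = 1.8510
t = (x̄₁ - x̄₂)/SE = (67 - 71)/1.8510 = -2.1610
df = 46, t-critical = ±2.013
Decision: reject H₀

Answer: t = -2.1610, reject H₀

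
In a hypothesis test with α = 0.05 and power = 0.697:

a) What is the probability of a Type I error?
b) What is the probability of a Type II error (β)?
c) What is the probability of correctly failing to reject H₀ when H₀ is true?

Answer: a) 0.05, b) 0.303, c) 0.95

Derivation:
a) Type I error probability = α = 0.05
b) Power = P(reject H₀ | H₁ true) = 1 - β = 0.697, so Type II error probability = β = 1 - Power = 0.303
c) P(fail to reject H₀ | H₀ true) = 1 - α = 0.95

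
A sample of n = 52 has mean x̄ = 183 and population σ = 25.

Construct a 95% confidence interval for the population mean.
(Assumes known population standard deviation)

Answer: (176.2049, 189.7951)

Derivation:
Confidence level: 95%, α = 0.05
z_0.025 = 1.960
SE = σ/√n = 25/√52 = 3.4669
Margin of error = 1.960 × 3.4669 = 6.7951
CI: x̄ ± margin = 183 ± 6.7951
CI: (176.2049, 189.7951)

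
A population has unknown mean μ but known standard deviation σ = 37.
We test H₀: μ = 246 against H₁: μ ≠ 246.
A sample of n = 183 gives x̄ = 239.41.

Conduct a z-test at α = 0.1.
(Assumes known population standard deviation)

Standard error: SE = σ/√n = 37/√183 = 2.7351
z-statistic: z = (x̄ - μ₀)/SE = (239.41 - 246)/2.7351 = -2.4094
Critical value: ±1.645
p-value = 0.0160
Decision: reject H₀

Answer: z = -2.4094, reject H₀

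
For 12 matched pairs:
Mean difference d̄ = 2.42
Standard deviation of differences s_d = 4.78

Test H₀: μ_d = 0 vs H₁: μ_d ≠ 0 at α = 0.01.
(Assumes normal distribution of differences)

Answer: t = 1.7538, fail to reject H₀

Derivation:
df = n - 1 = 11
SE = s_d/√n = 4.78/√12 = 1.3799
t = d̄/SE = 2.42/1.3799 = 1.7538
Critical value: t_{0.005,11} = ±3.106
p-value ≈ 0.1072
Decision: fail to reject H₀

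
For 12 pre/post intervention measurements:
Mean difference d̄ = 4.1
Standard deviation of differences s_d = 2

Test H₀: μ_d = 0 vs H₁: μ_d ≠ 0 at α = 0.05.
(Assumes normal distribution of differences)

df = n - 1 = 11
SE = s_d/√n = 2/√12 = 0.5774
t = d̄/SE = 4.1/0.5774 = 7.1008
Critical value: t_{0.025,11} = ±2.201
p-value < 0.0001
Decision: reject H₀

Answer: t = 7.1008, reject H₀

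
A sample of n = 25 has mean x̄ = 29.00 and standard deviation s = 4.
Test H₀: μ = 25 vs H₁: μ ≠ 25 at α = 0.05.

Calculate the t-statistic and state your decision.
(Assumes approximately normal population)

df = n - 1 = 24
SE = s/√n = 4/√25 = 0.8000
t = (x̄ - μ₀)/SE = (29.00 - 25)/0.8000 = 5.0000
Critical value: t_{0.025,24} = ±2.064
p-value < 0.0001
Decision: reject H₀

Answer: t = 5.0000, reject H₀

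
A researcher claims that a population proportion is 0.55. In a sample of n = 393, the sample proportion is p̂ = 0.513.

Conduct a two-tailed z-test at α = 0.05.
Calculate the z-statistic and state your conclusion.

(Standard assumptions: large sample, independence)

H₀: p = 0.55, H₁: p ≠ 0.55
Standard error: SE = √(p₀(1-p₀)/n) = √(0.55×0.45/393) = 0.025095
z-statistic: z = (p̂ - p₀)/SE = (0.513 - 0.55)/0.025095 = -1.4744
Critical value: z_0.025 = ±1.960
p-value = 0.1404
Decision: fail to reject H₀ at α = 0.05

Answer: z = -1.4744, fail to reject H₀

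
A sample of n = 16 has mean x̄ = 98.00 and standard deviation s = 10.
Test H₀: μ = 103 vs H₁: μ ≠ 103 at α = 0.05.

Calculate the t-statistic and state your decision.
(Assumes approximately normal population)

df = n - 1 = 15
SE = s/√n = 10/√16 = 2.5000
t = (x̄ - μ₀)/SE = (98.00 - 103)/2.5000 = -2.0000
Critical value: t_{0.025,15} = ±2.131
p-value ≈ 0.0639
Decision: fail to reject H₀

Answer: t = -2.0000, fail to reject H₀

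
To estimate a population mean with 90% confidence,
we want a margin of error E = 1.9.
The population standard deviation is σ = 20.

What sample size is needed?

Answer: n = 300

Derivation:
z_0.05 = 1.645
n = (z×σ/E)² = (1.645×20/1.9)²
n = 299.8366
Round up: n = 300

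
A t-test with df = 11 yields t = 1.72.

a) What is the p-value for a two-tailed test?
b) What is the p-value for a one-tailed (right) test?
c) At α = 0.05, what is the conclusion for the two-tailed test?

Answer: a) 0.1134, b) 0.0567, c) fail to reject H₀

Derivation:
Using t-distribution with df = 11:
a) Two-tailed: p = 2×P(T > 1.72) = 0.1134
b) One-tailed: p = P(T > 1.72) = 0.0567
c) 0.1134 ≥ 0.05, fail to reject H₀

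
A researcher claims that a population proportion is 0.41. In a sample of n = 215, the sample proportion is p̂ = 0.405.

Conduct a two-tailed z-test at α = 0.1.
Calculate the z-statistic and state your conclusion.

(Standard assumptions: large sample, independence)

H₀: p = 0.41, H₁: p ≠ 0.41
Standard error: SE = √(p₀(1-p₀)/n) = √(0.41×0.59/215) = 0.033543
z-statistic: z = (p̂ - p₀)/SE = (0.405 - 0.41)/0.033543 = -0.1491
Critical value: z_0.05 = ±1.645
p-value = 0.8815
Decision: fail to reject H₀ at α = 0.1

Answer: z = -0.1491, fail to reject H₀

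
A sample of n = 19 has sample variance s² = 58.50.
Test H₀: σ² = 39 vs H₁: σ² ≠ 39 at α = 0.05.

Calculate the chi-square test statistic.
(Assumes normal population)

df = n - 1 = 18
χ² = (n-1)s²/σ₀² = 18×58.50/39 = 27.0000
Critical values: χ²_{0.975,18} = 8.231, χ²_{0.025,18} = 31.526
Rejection region: χ² < 8.231 or χ² > 31.526
Decision: fail to reject H₀

Answer: χ² = 27.0000, fail to reject H₀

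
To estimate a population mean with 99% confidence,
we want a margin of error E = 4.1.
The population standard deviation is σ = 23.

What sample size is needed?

z_0.005 = 2.576
n = (z×σ/E)² = (2.576×23/4.1)²
n = 208.8236
Round up: n = 209

Answer: n = 209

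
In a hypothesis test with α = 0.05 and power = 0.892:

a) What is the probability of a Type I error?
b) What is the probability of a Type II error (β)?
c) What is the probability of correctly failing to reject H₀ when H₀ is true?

a) Type I error probability = α = 0.05
b) Power = P(reject H₀ | H₁ true) = 1 - β = 0.892, so Type II error probability = β = 1 - Power = 0.108
c) P(fail to reject H₀ | H₀ true) = 1 - α = 0.95

Answer: a) 0.05, b) 0.108, c) 0.95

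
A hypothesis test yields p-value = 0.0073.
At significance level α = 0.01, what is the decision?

Answer: reject H₀

Derivation:
Compare p-value to α:
0.0073 < 0.01
Decision: reject H₀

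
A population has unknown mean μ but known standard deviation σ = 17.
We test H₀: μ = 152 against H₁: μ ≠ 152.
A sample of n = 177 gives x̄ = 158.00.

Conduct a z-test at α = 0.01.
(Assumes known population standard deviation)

Answer: z = 4.6956, reject H₀

Derivation:
Standard error: SE = σ/√n = 17/√177 = 1.2778
z-statistic: z = (x̄ - μ₀)/SE = (158.00 - 152)/1.2778 = 4.6956
Critical value: ±2.576
p-value < 0.0001
Decision: reject H₀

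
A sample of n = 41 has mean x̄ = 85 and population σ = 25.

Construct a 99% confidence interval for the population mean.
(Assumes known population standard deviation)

Answer: (74.9425, 95.0575)

Derivation:
Confidence level: 99%, α = 0.01
z_0.005 = 2.576
SE = σ/√n = 25/√41 = 3.9043
Margin of error = 2.576 × 3.9043 = 10.0575
CI: x̄ ± margin = 85 ± 10.0575
CI: (74.9425, 95.0575)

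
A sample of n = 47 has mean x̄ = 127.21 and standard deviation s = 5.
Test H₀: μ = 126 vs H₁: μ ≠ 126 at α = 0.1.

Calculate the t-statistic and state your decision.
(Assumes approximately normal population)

Answer: t = 1.6591, fail to reject H₀

Derivation:
df = n - 1 = 46
SE = s/√n = 5/√47 = 0.7293
t = (x̄ - μ₀)/SE = (127.21 - 126)/0.7293 = 1.6591
Critical value: t_{0.05,46} = ±1.679
p-value ≈ 0.1039
Decision: fail to reject H₀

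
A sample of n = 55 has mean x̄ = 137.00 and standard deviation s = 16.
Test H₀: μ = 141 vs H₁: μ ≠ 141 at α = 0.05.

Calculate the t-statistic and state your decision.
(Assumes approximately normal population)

df = n - 1 = 54
SE = s/√n = 16/√55 = 2.1574
t = (x̄ - μ₀)/SE = (137.00 - 141)/2.1574 = -1.8541
Critical value: t_{0.025,54} = ±2.005
p-value ≈ 0.0692
Decision: fail to reject H₀

Answer: t = -1.8541, fail to reject H₀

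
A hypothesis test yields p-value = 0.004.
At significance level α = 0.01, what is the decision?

Compare p-value to α:
0.004 < 0.01
Decision: reject H₀

Answer: reject H₀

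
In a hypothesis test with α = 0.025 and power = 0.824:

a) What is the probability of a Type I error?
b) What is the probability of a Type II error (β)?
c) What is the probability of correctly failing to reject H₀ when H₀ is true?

a) Type I error probability = α = 0.025
b) Power = P(reject H₀ | H₁ true) = 1 - β = 0.824, so Type II error probability = β = 1 - Power = 0.176
c) P(fail to reject H₀ | H₀ true) = 1 - α = 0.975

Answer: a) 0.025, b) 0.176, c) 0.975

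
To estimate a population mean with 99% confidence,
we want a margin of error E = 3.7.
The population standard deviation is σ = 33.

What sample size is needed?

z_0.005 = 2.576
n = (z×σ/E)² = (2.576×33/3.7)²
n = 527.8568
Round up: n = 528

Answer: n = 528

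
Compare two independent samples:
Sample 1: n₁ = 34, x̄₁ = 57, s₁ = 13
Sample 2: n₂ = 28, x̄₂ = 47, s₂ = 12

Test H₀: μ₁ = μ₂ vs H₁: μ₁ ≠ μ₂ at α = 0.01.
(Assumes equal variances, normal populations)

Pooled variance: s²_p = [33×13² + 27×12²]/(60) = 157.7500
s_p = 12.5599
SE = s_p×√(1/n₁ + 1/n₂) = 12.5599×√(1/34 + 1/28) = 3.2053
t = (x̄₁ - x̄₂)/SE = (57 - 47)/3.2053 = 3.1198
df = 60, t-critical = ±2.660
Decision: reject H₀

Answer: t = 3.1198, reject H₀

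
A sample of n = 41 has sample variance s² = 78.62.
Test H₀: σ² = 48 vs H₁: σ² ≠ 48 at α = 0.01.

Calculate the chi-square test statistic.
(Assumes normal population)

Answer: χ² = 65.5167, fail to reject H₀

Derivation:
df = n - 1 = 40
χ² = (n-1)s²/σ₀² = 40×78.62/48 = 65.5167
Critical values: χ²_{0.995,40} = 20.707, χ²_{0.005,40} = 66.766
Rejection region: χ² < 20.707 or χ² > 66.766
Decision: fail to reject H₀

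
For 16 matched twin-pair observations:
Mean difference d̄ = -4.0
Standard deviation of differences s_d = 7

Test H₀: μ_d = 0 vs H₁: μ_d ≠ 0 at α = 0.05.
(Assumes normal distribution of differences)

Answer: t = -2.2857, reject H₀

Derivation:
df = n - 1 = 15
SE = s_d/√n = 7/√16 = 1.7500
t = d̄/SE = -4.0/1.7500 = -2.2857
Critical value: t_{0.025,15} = ±2.131
p-value ≈ 0.0372
Decision: reject H₀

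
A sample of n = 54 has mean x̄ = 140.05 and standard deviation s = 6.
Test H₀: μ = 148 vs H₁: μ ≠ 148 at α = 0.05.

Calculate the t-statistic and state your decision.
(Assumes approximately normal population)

df = n - 1 = 53
SE = s/√n = 6/√54 = 0.8165
t = (x̄ - μ₀)/SE = (140.05 - 148)/0.8165 = -9.7367
Critical value: t_{0.025,53} = ±2.006
p-value < 0.0001
Decision: reject H₀

Answer: t = -9.7367, reject H₀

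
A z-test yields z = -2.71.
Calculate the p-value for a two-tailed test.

For z = -2.71:
p = 2×P(Z > |-2.71|) = 2×(1 - Φ(2.71)) = 0.0067

Answer: p-value ≈ 0.0067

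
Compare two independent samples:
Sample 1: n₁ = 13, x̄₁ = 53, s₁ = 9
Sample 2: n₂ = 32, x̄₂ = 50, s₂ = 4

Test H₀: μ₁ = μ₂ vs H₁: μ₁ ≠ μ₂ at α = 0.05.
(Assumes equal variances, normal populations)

Answer: t = 1.5611, fail to reject H₀

Derivation:
Pooled variance: s²_p = [12×9² + 31×4²]/(43) = 34.1395
s_p = 5.8429
SE = s_p×√(1/n₁ + 1/n₂) = 5.8429×√(1/13 + 1/32) = 1.9217
t = (x̄₁ - x̄₂)/SE = (53 - 50)/1.9217 = 1.5611
df = 43, t-critical = ±2.017
Decision: fail to reject H₀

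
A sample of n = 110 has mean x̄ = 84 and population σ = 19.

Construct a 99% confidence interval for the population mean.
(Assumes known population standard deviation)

Answer: (79.3333, 88.6667)

Derivation:
Confidence level: 99%, α = 0.01
z_0.005 = 2.576
SE = σ/√n = 19/√110 = 1.8116
Margin of error = 2.576 × 1.8116 = 4.6667
CI: x̄ ± margin = 84 ± 4.6667
CI: (79.3333, 88.6667)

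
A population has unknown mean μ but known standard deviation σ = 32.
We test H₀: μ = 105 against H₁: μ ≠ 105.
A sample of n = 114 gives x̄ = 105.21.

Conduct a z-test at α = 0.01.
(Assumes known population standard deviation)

Standard error: SE = σ/√n = 32/√114 = 2.9971
z-statistic: z = (x̄ - μ₀)/SE = (105.21 - 105)/2.9971 = 0.0701
Critical value: ±2.576
p-value = 0.9441
Decision: fail to reject H₀

Answer: z = 0.0701, fail to reject H₀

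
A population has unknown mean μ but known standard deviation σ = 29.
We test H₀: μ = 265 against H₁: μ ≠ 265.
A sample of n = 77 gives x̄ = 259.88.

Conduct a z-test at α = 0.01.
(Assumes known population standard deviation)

Standard error: SE = σ/√n = 29/√77 = 3.3049
z-statistic: z = (x̄ - μ₀)/SE = (259.88 - 265)/3.3049 = -1.5492
Critical value: ±2.576
p-value = 0.1213
Decision: fail to reject H₀

Answer: z = -1.5492, fail to reject H₀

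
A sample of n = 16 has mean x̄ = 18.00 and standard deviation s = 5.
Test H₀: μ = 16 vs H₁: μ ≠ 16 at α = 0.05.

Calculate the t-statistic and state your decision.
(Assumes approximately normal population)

Answer: t = 1.6000, fail to reject H₀

Derivation:
df = n - 1 = 15
SE = s/√n = 5/√16 = 1.2500
t = (x̄ - μ₀)/SE = (18.00 - 16)/1.2500 = 1.6000
Critical value: t_{0.025,15} = ±2.131
p-value ≈ 0.1304
Decision: fail to reject H₀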